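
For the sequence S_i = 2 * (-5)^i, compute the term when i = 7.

S_7 = 2 * (-5)^7 = 2 * -78125 = -156250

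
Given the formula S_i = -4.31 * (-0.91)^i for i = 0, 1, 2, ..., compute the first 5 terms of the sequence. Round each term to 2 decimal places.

This is a geometric sequence.
i=0: S_0 = -4.31 * (-0.91)^0 = -4.31
i=1: S_1 = -4.31 * (-0.91)^1 ≈ 3.92
i=2: S_2 = -4.31 * (-0.91)^2 ≈ -3.57
i=3: S_3 = -4.31 * (-0.91)^3 ≈ 3.25
i=4: S_4 = -4.31 * (-0.91)^4 ≈ -2.96
The first 5 terms are: [-4.31, 3.92, -3.57, 3.25, -2.96]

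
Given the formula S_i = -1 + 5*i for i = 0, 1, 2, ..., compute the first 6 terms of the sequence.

This is an arithmetic sequence.
i=0: S_0 = -1 + 5*0 = -1
i=1: S_1 = -1 + 5*1 = 4
i=2: S_2 = -1 + 5*2 = 9
i=3: S_3 = -1 + 5*3 = 14
i=4: S_4 = -1 + 5*4 = 19
i=5: S_5 = -1 + 5*5 = 24
The first 6 terms are: [-1, 4, 9, 14, 19, 24]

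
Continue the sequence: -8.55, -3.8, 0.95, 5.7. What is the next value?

Differences: -3.8 - -8.55 = 4.75
This is an arithmetic sequence with common difference d = 4.75.
Next term = 5.7 + 4.75 = 10.45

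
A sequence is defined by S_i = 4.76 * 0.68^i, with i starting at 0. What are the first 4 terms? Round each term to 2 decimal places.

This is a geometric sequence.
i=0: S_0 = 4.76 * 0.68^0 = 4.76
i=1: S_1 = 4.76 * 0.68^1 ≈ 3.24
i=2: S_2 = 4.76 * 0.68^2 ≈ 2.2
i=3: S_3 = 4.76 * 0.68^3 ≈ 1.5
The first 4 terms are: [4.76, 3.24, 2.2, 1.5]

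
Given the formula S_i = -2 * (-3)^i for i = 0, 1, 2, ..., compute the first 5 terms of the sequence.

This is a geometric sequence.
i=0: S_0 = -2 * (-3)^0 = -2
i=1: S_1 = -2 * (-3)^1 = 6
i=2: S_2 = -2 * (-3)^2 = -18
i=3: S_3 = -2 * (-3)^3 = 54
i=4: S_4 = -2 * (-3)^4 = -162
The first 5 terms are: [-2, 6, -18, 54, -162]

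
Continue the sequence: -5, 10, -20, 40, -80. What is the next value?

Ratios: 10 / -5 = -2.0
This is a geometric sequence with common ratio r = -2.
Next term = -80 * -2 = 160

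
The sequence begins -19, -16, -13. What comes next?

Differences: -16 - -19 = 3
This is an arithmetic sequence with common difference d = 3.
Next term = -13 + 3 = -10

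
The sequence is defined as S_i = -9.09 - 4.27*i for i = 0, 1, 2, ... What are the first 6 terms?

This is an arithmetic sequence.
i=0: S_0 = -9.09 + -4.27*0 = -9.09
i=1: S_1 = -9.09 + -4.27*1 = -13.36
i=2: S_2 = -9.09 + -4.27*2 = -17.63
i=3: S_3 = -9.09 + -4.27*3 = -21.9
i=4: S_4 = -9.09 + -4.27*4 = -26.17
i=5: S_5 = -9.09 + -4.27*5 = -30.44
The first 6 terms are: [-9.09, -13.36, -17.63, -21.9, -26.17, -30.44]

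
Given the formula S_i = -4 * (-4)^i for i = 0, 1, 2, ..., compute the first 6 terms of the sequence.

This is a geometric sequence.
i=0: S_0 = -4 * (-4)^0 = -4
i=1: S_1 = -4 * (-4)^1 = 16
i=2: S_2 = -4 * (-4)^2 = -64
i=3: S_3 = -4 * (-4)^3 = 256
i=4: S_4 = -4 * (-4)^4 = -1024
i=5: S_5 = -4 * (-4)^5 = 4096
The first 6 terms are: [-4, 16, -64, 256, -1024, 4096]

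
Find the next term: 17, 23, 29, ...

Differences: 23 - 17 = 6
This is an arithmetic sequence with common difference d = 6.
Next term = 29 + 6 = 35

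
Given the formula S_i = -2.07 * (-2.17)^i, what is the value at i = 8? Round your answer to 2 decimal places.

S_8 = -2.07 * (-2.17)^8 ≈ -2.07 * 491.6747 ≈ -1017.77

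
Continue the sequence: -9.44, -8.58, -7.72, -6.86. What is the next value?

Differences: -8.58 - -9.44 = 0.86
This is an arithmetic sequence with common difference d = 0.86.
Next term = -6.86 + 0.86 = -6.0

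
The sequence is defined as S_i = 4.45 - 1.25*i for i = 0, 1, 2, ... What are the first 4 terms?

This is an arithmetic sequence.
i=0: S_0 = 4.45 + -1.25*0 = 4.45
i=1: S_1 = 4.45 + -1.25*1 = 3.2
i=2: S_2 = 4.45 + -1.25*2 = 1.95
i=3: S_3 = 4.45 + -1.25*3 = 0.7
The first 4 terms are: [4.45, 3.2, 1.95, 0.7]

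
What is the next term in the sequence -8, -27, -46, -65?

Differences: -27 - -8 = -19
This is an arithmetic sequence with common difference d = -19.
Next term = -65 + -19 = -84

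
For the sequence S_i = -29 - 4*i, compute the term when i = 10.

S_10 = -29 + -4*10 = -29 + -40 = -69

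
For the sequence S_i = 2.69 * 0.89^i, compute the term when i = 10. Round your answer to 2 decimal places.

S_10 = 2.69 * 0.89^10 ≈ 2.69 * 0.3118 ≈ 0.84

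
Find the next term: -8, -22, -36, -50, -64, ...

Differences: -22 - -8 = -14
This is an arithmetic sequence with common difference d = -14.
Next term = -64 + -14 = -78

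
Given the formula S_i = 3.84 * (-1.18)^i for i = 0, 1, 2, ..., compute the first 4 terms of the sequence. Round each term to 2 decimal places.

This is a geometric sequence.
i=0: S_0 = 3.84 * (-1.18)^0 = 3.84
i=1: S_1 = 3.84 * (-1.18)^1 ≈ -4.53
i=2: S_2 = 3.84 * (-1.18)^2 ≈ 5.35
i=3: S_3 = 3.84 * (-1.18)^3 ≈ -6.31
The first 4 terms are: [3.84, -4.53, 5.35, -6.31]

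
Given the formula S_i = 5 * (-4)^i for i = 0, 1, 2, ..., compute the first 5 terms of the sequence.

This is a geometric sequence.
i=0: S_0 = 5 * (-4)^0 = 5
i=1: S_1 = 5 * (-4)^1 = -20
i=2: S_2 = 5 * (-4)^2 = 80
i=3: S_3 = 5 * (-4)^3 = -320
i=4: S_4 = 5 * (-4)^4 = 1280
The first 5 terms are: [5, -20, 80, -320, 1280]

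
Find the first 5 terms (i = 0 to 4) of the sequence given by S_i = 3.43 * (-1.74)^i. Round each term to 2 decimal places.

This is a geometric sequence.
i=0: S_0 = 3.43 * (-1.74)^0 = 3.43
i=1: S_1 = 3.43 * (-1.74)^1 ≈ -5.97
i=2: S_2 = 3.43 * (-1.74)^2 ≈ 10.38
i=3: S_3 = 3.43 * (-1.74)^3 ≈ -18.07
i=4: S_4 = 3.43 * (-1.74)^4 ≈ 31.44
The first 5 terms are: [3.43, -5.97, 10.38, -18.07, 31.44]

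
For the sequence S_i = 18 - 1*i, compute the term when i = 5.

S_5 = 18 + -1*5 = 18 + -5 = 13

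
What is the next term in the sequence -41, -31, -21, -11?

Differences: -31 - -41 = 10
This is an arithmetic sequence with common difference d = 10.
Next term = -11 + 10 = -1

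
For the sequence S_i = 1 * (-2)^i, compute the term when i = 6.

S_6 = 1 * (-2)^6 = 1 * 64 = 64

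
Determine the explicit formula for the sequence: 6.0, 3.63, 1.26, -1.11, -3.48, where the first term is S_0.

Check differences: 3.63 - 6.0 = -2.37
1.26 - 3.63 = -2.37
Common difference d = -2.37.
First term a = 6.0.
Formula: S_i = 6.00 - 2.37*i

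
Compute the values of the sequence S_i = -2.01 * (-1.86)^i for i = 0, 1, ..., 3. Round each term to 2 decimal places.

This is a geometric sequence.
i=0: S_0 = -2.01 * (-1.86)^0 = -2.01
i=1: S_1 = -2.01 * (-1.86)^1 ≈ 3.74
i=2: S_2 = -2.01 * (-1.86)^2 ≈ -6.95
i=3: S_3 = -2.01 * (-1.86)^3 ≈ 12.93
The first 4 terms are: [-2.01, 3.74, -6.95, 12.93]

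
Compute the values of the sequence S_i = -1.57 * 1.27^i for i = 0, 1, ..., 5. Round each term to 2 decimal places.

This is a geometric sequence.
i=0: S_0 = -1.57 * 1.27^0 = -1.57
i=1: S_1 = -1.57 * 1.27^1 ≈ -1.99
i=2: S_2 = -1.57 * 1.27^2 ≈ -2.53
i=3: S_3 = -1.57 * 1.27^3 ≈ -3.22
i=4: S_4 = -1.57 * 1.27^4 ≈ -4.08
i=5: S_5 = -1.57 * 1.27^5 ≈ -5.19
The first 6 terms are: [-1.57, -1.99, -2.53, -3.22, -4.08, -5.19]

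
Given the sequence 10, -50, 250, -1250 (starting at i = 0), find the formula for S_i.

Check ratios: -50 / 10 = -5.0
Common ratio r = -5.
First term a = 10.
Formula: S_i = 10 * (-5)^i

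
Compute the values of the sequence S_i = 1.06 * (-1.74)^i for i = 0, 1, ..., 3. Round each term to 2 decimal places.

This is a geometric sequence.
i=0: S_0 = 1.06 * (-1.74)^0 = 1.06
i=1: S_1 = 1.06 * (-1.74)^1 ≈ -1.84
i=2: S_2 = 1.06 * (-1.74)^2 ≈ 3.21
i=3: S_3 = 1.06 * (-1.74)^3 ≈ -5.58
The first 4 terms are: [1.06, -1.84, 3.21, -5.58]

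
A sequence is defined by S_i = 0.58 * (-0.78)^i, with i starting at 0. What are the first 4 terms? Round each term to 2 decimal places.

This is a geometric sequence.
i=0: S_0 = 0.58 * (-0.78)^0 = 0.58
i=1: S_1 = 0.58 * (-0.78)^1 ≈ -0.45
i=2: S_2 = 0.58 * (-0.78)^2 ≈ 0.35
i=3: S_3 = 0.58 * (-0.78)^3 ≈ -0.28
The first 4 terms are: [0.58, -0.45, 0.35, -0.28]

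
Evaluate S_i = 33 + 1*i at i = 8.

S_8 = 33 + 1*8 = 33 + 8 = 41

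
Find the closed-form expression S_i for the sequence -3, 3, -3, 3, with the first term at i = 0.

Check ratios: 3 / -3 = -1.0
Common ratio r = -1.
First term a = -3.
Formula: S_i = -3 * (-1)^i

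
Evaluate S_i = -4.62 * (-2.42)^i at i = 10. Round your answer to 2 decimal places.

S_10 = -4.62 * (-2.42)^10 ≈ -4.62 * 6888.9599 ≈ -31826.99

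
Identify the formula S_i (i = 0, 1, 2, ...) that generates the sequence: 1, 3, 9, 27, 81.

Check ratios: 3 / 1 = 3.0
Common ratio r = 3.
First term a = 1.
Formula: S_i = 1 * 3^i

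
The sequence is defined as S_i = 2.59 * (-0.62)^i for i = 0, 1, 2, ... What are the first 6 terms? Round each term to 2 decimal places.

This is a geometric sequence.
i=0: S_0 = 2.59 * (-0.62)^0 = 2.59
i=1: S_1 = 2.59 * (-0.62)^1 ≈ -1.61
i=2: S_2 = 2.59 * (-0.62)^2 ≈ 1.0
i=3: S_3 = 2.59 * (-0.62)^3 ≈ -0.62
i=4: S_4 = 2.59 * (-0.62)^4 ≈ 0.38
i=5: S_5 = 2.59 * (-0.62)^5 ≈ -0.24
The first 6 terms are: [2.59, -1.61, 1.0, -0.62, 0.38, -0.24]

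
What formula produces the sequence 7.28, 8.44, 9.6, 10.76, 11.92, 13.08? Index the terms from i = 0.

Check differences: 8.44 - 7.28 = 1.16
9.6 - 8.44 = 1.16
Common difference d = 1.16.
First term a = 7.28.
Formula: S_i = 7.28 + 1.16*i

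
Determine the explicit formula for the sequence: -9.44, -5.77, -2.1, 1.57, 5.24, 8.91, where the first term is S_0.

Check differences: -5.77 - -9.44 = 3.67
-2.1 - -5.77 = 3.67
Common difference d = 3.67.
First term a = -9.44.
Formula: S_i = -9.44 + 3.67*i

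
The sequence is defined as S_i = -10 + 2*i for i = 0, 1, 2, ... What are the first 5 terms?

This is an arithmetic sequence.
i=0: S_0 = -10 + 2*0 = -10
i=1: S_1 = -10 + 2*1 = -8
i=2: S_2 = -10 + 2*2 = -6
i=3: S_3 = -10 + 2*3 = -4
i=4: S_4 = -10 + 2*4 = -2
The first 5 terms are: [-10, -8, -6, -4, -2]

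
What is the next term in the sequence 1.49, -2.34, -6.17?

Differences: -2.34 - 1.49 = -3.83
This is an arithmetic sequence with common difference d = -3.83.
Next term = -6.17 + -3.83 = -10.0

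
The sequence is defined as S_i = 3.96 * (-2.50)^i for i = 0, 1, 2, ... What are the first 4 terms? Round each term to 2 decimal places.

This is a geometric sequence.
i=0: S_0 = 3.96 * (-2.5)^0 = 3.96
i=1: S_1 = 3.96 * (-2.5)^1 = -9.9
i=2: S_2 = 3.96 * (-2.5)^2 = 24.75
i=3: S_3 = 3.96 * (-2.5)^3 ≈ -61.88
The first 4 terms are: [3.96, -9.9, 24.75, -61.88]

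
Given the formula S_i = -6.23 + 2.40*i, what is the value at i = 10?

S_10 = -6.23 + 2.4*10 = -6.23 + 24.0 = 17.77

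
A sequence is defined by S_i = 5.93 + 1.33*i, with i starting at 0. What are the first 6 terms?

This is an arithmetic sequence.
i=0: S_0 = 5.93 + 1.33*0 = 5.93
i=1: S_1 = 5.93 + 1.33*1 = 7.26
i=2: S_2 = 5.93 + 1.33*2 = 8.59
i=3: S_3 = 5.93 + 1.33*3 = 9.92
i=4: S_4 = 5.93 + 1.33*4 = 11.25
i=5: S_5 = 5.93 + 1.33*5 = 12.58
The first 6 terms are: [5.93, 7.26, 8.59, 9.92, 11.25, 12.58]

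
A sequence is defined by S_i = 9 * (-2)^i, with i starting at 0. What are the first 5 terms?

This is a geometric sequence.
i=0: S_0 = 9 * (-2)^0 = 9
i=1: S_1 = 9 * (-2)^1 = -18
i=2: S_2 = 9 * (-2)^2 = 36
i=3: S_3 = 9 * (-2)^3 = -72
i=4: S_4 = 9 * (-2)^4 = 144
The first 5 terms are: [9, -18, 36, -72, 144]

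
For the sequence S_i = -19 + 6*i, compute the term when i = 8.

S_8 = -19 + 6*8 = -19 + 48 = 29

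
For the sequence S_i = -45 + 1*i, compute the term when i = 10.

S_10 = -45 + 1*10 = -45 + 10 = -35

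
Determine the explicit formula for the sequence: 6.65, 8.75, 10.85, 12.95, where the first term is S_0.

Check differences: 8.75 - 6.65 = 2.1
10.85 - 8.75 = 2.1
Common difference d = 2.1.
First term a = 6.65.
Formula: S_i = 6.65 + 2.10*i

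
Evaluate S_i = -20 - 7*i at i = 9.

S_9 = -20 + -7*9 = -20 + -63 = -83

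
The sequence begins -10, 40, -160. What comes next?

Ratios: 40 / -10 = -4.0
This is a geometric sequence with common ratio r = -4.
Next term = -160 * -4 = 640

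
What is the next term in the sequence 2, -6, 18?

Ratios: -6 / 2 = -3.0
This is a geometric sequence with common ratio r = -3.
Next term = 18 * -3 = -54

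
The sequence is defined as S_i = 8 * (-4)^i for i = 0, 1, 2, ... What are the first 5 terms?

This is a geometric sequence.
i=0: S_0 = 8 * (-4)^0 = 8
i=1: S_1 = 8 * (-4)^1 = -32
i=2: S_2 = 8 * (-4)^2 = 128
i=3: S_3 = 8 * (-4)^3 = -512
i=4: S_4 = 8 * (-4)^4 = 2048
The first 5 terms are: [8, -32, 128, -512, 2048]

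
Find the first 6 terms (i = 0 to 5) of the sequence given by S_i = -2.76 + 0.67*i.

This is an arithmetic sequence.
i=0: S_0 = -2.76 + 0.67*0 = -2.76
i=1: S_1 = -2.76 + 0.67*1 = -2.09
i=2: S_2 = -2.76 + 0.67*2 = -1.42
i=3: S_3 = -2.76 + 0.67*3 = -0.75
i=4: S_4 = -2.76 + 0.67*4 = -0.08
i=5: S_5 = -2.76 + 0.67*5 = 0.59
The first 6 terms are: [-2.76, -2.09, -1.42, -0.75, -0.08, 0.59]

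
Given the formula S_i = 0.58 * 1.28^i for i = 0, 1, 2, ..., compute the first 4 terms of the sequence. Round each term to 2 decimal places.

This is a geometric sequence.
i=0: S_0 = 0.58 * 1.28^0 = 0.58
i=1: S_1 = 0.58 * 1.28^1 ≈ 0.74
i=2: S_2 = 0.58 * 1.28^2 ≈ 0.95
i=3: S_3 = 0.58 * 1.28^3 ≈ 1.22
The first 4 terms are: [0.58, 0.74, 0.95, 1.22]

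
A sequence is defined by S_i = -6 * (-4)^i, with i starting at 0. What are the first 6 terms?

This is a geometric sequence.
i=0: S_0 = -6 * (-4)^0 = -6
i=1: S_1 = -6 * (-4)^1 = 24
i=2: S_2 = -6 * (-4)^2 = -96
i=3: S_3 = -6 * (-4)^3 = 384
i=4: S_4 = -6 * (-4)^4 = -1536
i=5: S_5 = -6 * (-4)^5 = 6144
The first 6 terms are: [-6, 24, -96, 384, -1536, 6144]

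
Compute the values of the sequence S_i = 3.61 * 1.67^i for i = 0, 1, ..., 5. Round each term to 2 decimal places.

This is a geometric sequence.
i=0: S_0 = 3.61 * 1.67^0 = 3.61
i=1: S_1 = 3.61 * 1.67^1 ≈ 6.03
i=2: S_2 = 3.61 * 1.67^2 ≈ 10.07
i=3: S_3 = 3.61 * 1.67^3 ≈ 16.81
i=4: S_4 = 3.61 * 1.67^4 ≈ 28.08
i=5: S_5 = 3.61 * 1.67^5 ≈ 46.89
The first 6 terms are: [3.61, 6.03, 10.07, 16.81, 28.08, 46.89]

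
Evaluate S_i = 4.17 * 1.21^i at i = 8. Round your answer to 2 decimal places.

S_8 = 4.17 * 1.21^8 ≈ 4.17 * 4.595 ≈ 19.16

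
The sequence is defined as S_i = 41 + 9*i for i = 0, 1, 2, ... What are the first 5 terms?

This is an arithmetic sequence.
i=0: S_0 = 41 + 9*0 = 41
i=1: S_1 = 41 + 9*1 = 50
i=2: S_2 = 41 + 9*2 = 59
i=3: S_3 = 41 + 9*3 = 68
i=4: S_4 = 41 + 9*4 = 77
The first 5 terms are: [41, 50, 59, 68, 77]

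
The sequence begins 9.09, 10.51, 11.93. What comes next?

Differences: 10.51 - 9.09 = 1.42
This is an arithmetic sequence with common difference d = 1.42.
Next term = 11.93 + 1.42 = 13.35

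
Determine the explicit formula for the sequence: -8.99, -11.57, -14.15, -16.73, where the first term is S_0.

Check differences: -11.57 - -8.99 = -2.58
-14.15 - -11.57 = -2.58
Common difference d = -2.58.
First term a = -8.99.
Formula: S_i = -8.99 - 2.58*i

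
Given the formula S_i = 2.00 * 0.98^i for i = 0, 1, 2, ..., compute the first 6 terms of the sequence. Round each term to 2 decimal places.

This is a geometric sequence.
i=0: S_0 = 2.0 * 0.98^0 = 2.0
i=1: S_1 = 2.0 * 0.98^1 = 1.96
i=2: S_2 = 2.0 * 0.98^2 ≈ 1.92
i=3: S_3 = 2.0 * 0.98^3 ≈ 1.88
i=4: S_4 = 2.0 * 0.98^4 ≈ 1.84
i=5: S_5 = 2.0 * 0.98^5 ≈ 1.81
The first 6 terms are: [2.0, 1.96, 1.92, 1.88, 1.84, 1.81]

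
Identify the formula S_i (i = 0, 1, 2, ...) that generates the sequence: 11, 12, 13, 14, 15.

Check differences: 12 - 11 = 1
13 - 12 = 1
Common difference d = 1.
First term a = 11.
Formula: S_i = 11 + 1*i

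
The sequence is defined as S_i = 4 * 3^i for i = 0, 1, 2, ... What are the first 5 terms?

This is a geometric sequence.
i=0: S_0 = 4 * 3^0 = 4
i=1: S_1 = 4 * 3^1 = 12
i=2: S_2 = 4 * 3^2 = 36
i=3: S_3 = 4 * 3^3 = 108
i=4: S_4 = 4 * 3^4 = 324
The first 5 terms are: [4, 12, 36, 108, 324]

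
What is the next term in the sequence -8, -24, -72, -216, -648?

Ratios: -24 / -8 = 3.0
This is a geometric sequence with common ratio r = 3.
Next term = -648 * 3 = -1944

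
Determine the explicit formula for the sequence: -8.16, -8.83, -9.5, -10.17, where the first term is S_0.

Check differences: -8.83 - -8.16 = -0.67
-9.5 - -8.83 = -0.67
Common difference d = -0.67.
First term a = -8.16.
Formula: S_i = -8.16 - 0.67*i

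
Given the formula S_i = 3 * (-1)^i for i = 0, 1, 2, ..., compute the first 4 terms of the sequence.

This is a geometric sequence.
i=0: S_0 = 3 * (-1)^0 = 3
i=1: S_1 = 3 * (-1)^1 = -3
i=2: S_2 = 3 * (-1)^2 = 3
i=3: S_3 = 3 * (-1)^3 = -3
The first 4 terms are: [3, -3, 3, -3]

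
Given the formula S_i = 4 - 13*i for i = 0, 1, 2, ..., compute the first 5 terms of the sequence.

This is an arithmetic sequence.
i=0: S_0 = 4 + -13*0 = 4
i=1: S_1 = 4 + -13*1 = -9
i=2: S_2 = 4 + -13*2 = -22
i=3: S_3 = 4 + -13*3 = -35
i=4: S_4 = 4 + -13*4 = -48
The first 5 terms are: [4, -9, -22, -35, -48]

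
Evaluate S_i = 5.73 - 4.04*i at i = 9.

S_9 = 5.73 + -4.04*9 = 5.73 + -36.36 = -30.63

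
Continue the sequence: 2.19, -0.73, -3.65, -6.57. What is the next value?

Differences: -0.73 - 2.19 = -2.92
This is an arithmetic sequence with common difference d = -2.92.
Next term = -6.57 + -2.92 = -9.49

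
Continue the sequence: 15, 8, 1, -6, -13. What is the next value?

Differences: 8 - 15 = -7
This is an arithmetic sequence with common difference d = -7.
Next term = -13 + -7 = -20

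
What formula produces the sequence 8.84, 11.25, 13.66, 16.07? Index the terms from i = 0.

Check differences: 11.25 - 8.84 = 2.41
13.66 - 11.25 = 2.41
Common difference d = 2.41.
First term a = 8.84.
Formula: S_i = 8.84 + 2.41*i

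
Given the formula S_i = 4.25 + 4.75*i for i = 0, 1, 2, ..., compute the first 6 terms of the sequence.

This is an arithmetic sequence.
i=0: S_0 = 4.25 + 4.75*0 = 4.25
i=1: S_1 = 4.25 + 4.75*1 = 9.0
i=2: S_2 = 4.25 + 4.75*2 = 13.75
i=3: S_3 = 4.25 + 4.75*3 = 18.5
i=4: S_4 = 4.25 + 4.75*4 = 23.25
i=5: S_5 = 4.25 + 4.75*5 = 28.0
The first 6 terms are: [4.25, 9.0, 13.75, 18.5, 23.25, 28.0]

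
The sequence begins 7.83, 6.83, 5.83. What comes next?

Differences: 6.83 - 7.83 = -1.0
This is an arithmetic sequence with common difference d = -1.0.
Next term = 5.83 + -1.0 = 4.83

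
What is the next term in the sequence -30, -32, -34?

Differences: -32 - -30 = -2
This is an arithmetic sequence with common difference d = -2.
Next term = -34 + -2 = -36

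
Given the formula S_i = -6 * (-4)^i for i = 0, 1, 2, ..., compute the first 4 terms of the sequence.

This is a geometric sequence.
i=0: S_0 = -6 * (-4)^0 = -6
i=1: S_1 = -6 * (-4)^1 = 24
i=2: S_2 = -6 * (-4)^2 = -96
i=3: S_3 = -6 * (-4)^3 = 384
The first 4 terms are: [-6, 24, -96, 384]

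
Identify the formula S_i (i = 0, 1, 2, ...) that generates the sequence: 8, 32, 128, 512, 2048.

Check ratios: 32 / 8 = 4.0
Common ratio r = 4.
First term a = 8.
Formula: S_i = 8 * 4^i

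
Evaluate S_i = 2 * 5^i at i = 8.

S_8 = 2 * 5^8 = 2 * 390625 = 781250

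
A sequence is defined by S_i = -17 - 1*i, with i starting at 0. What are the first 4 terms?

This is an arithmetic sequence.
i=0: S_0 = -17 + -1*0 = -17
i=1: S_1 = -17 + -1*1 = -18
i=2: S_2 = -17 + -1*2 = -19
i=3: S_3 = -17 + -1*3 = -20
The first 4 terms are: [-17, -18, -19, -20]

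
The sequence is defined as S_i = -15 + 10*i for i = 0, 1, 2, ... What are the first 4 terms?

This is an arithmetic sequence.
i=0: S_0 = -15 + 10*0 = -15
i=1: S_1 = -15 + 10*1 = -5
i=2: S_2 = -15 + 10*2 = 5
i=3: S_3 = -15 + 10*3 = 15
The first 4 terms are: [-15, -5, 5, 15]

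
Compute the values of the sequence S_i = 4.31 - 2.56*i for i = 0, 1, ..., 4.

This is an arithmetic sequence.
i=0: S_0 = 4.31 + -2.56*0 = 4.31
i=1: S_1 = 4.31 + -2.56*1 = 1.75
i=2: S_2 = 4.31 + -2.56*2 = -0.81
i=3: S_3 = 4.31 + -2.56*3 = -3.37
i=4: S_4 = 4.31 + -2.56*4 = -5.93
The first 5 terms are: [4.31, 1.75, -0.81, -3.37, -5.93]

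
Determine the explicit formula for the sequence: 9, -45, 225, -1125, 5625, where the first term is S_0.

Check ratios: -45 / 9 = -5.0
Common ratio r = -5.
First term a = 9.
Formula: S_i = 9 * (-5)^i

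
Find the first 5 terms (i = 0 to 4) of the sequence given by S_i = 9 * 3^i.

This is a geometric sequence.
i=0: S_0 = 9 * 3^0 = 9
i=1: S_1 = 9 * 3^1 = 27
i=2: S_2 = 9 * 3^2 = 81
i=3: S_3 = 9 * 3^3 = 243
i=4: S_4 = 9 * 3^4 = 729
The first 5 terms are: [9, 27, 81, 243, 729]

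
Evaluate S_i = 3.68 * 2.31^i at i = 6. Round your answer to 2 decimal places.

S_6 = 3.68 * 2.31^6 ≈ 3.68 * 151.9399 ≈ 559.14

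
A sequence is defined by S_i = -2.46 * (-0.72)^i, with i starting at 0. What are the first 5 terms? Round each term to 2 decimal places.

This is a geometric sequence.
i=0: S_0 = -2.46 * (-0.72)^0 = -2.46
i=1: S_1 = -2.46 * (-0.72)^1 ≈ 1.77
i=2: S_2 = -2.46 * (-0.72)^2 ≈ -1.28
i=3: S_3 = -2.46 * (-0.72)^3 ≈ 0.92
i=4: S_4 = -2.46 * (-0.72)^4 ≈ -0.66
The first 5 terms are: [-2.46, 1.77, -1.28, 0.92, -0.66]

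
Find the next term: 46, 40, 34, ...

Differences: 40 - 46 = -6
This is an arithmetic sequence with common difference d = -6.
Next term = 34 + -6 = 28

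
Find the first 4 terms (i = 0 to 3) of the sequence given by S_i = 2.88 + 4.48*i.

This is an arithmetic sequence.
i=0: S_0 = 2.88 + 4.48*0 = 2.88
i=1: S_1 = 2.88 + 4.48*1 = 7.36
i=2: S_2 = 2.88 + 4.48*2 = 11.84
i=3: S_3 = 2.88 + 4.48*3 = 16.32
The first 4 terms are: [2.88, 7.36, 11.84, 16.32]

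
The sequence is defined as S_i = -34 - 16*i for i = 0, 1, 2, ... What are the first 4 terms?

This is an arithmetic sequence.
i=0: S_0 = -34 + -16*0 = -34
i=1: S_1 = -34 + -16*1 = -50
i=2: S_2 = -34 + -16*2 = -66
i=3: S_3 = -34 + -16*3 = -82
The first 4 terms are: [-34, -50, -66, -82]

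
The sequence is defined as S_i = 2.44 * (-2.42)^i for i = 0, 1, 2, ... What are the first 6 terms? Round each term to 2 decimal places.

This is a geometric sequence.
i=0: S_0 = 2.44 * (-2.42)^0 = 2.44
i=1: S_1 = 2.44 * (-2.42)^1 ≈ -5.9
i=2: S_2 = 2.44 * (-2.42)^2 ≈ 14.29
i=3: S_3 = 2.44 * (-2.42)^3 ≈ -34.58
i=4: S_4 = 2.44 * (-2.42)^4 ≈ 83.69
i=5: S_5 = 2.44 * (-2.42)^5 ≈ -202.52
The first 6 terms are: [2.44, -5.9, 14.29, -34.58, 83.69, -202.52]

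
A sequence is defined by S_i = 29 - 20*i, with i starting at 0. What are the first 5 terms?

This is an arithmetic sequence.
i=0: S_0 = 29 + -20*0 = 29
i=1: S_1 = 29 + -20*1 = 9
i=2: S_2 = 29 + -20*2 = -11
i=3: S_3 = 29 + -20*3 = -31
i=4: S_4 = 29 + -20*4 = -51
The first 5 terms are: [29, 9, -11, -31, -51]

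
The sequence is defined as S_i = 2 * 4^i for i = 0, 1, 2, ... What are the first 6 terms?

This is a geometric sequence.
i=0: S_0 = 2 * 4^0 = 2
i=1: S_1 = 2 * 4^1 = 8
i=2: S_2 = 2 * 4^2 = 32
i=3: S_3 = 2 * 4^3 = 128
i=4: S_4 = 2 * 4^4 = 512
i=5: S_5 = 2 * 4^5 = 2048
The first 6 terms are: [2, 8, 32, 128, 512, 2048]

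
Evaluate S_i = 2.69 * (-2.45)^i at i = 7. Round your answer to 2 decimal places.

S_7 = 2.69 * (-2.45)^7 ≈ 2.69 * -529.8618 ≈ -1425.33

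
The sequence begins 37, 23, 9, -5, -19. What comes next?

Differences: 23 - 37 = -14
This is an arithmetic sequence with common difference d = -14.
Next term = -19 + -14 = -33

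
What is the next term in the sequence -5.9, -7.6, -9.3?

Differences: -7.6 - -5.9 = -1.7
This is an arithmetic sequence with common difference d = -1.7.
Next term = -9.3 + -1.7 = -11.0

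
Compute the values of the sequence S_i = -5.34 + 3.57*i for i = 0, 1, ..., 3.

This is an arithmetic sequence.
i=0: S_0 = -5.34 + 3.57*0 = -5.34
i=1: S_1 = -5.34 + 3.57*1 = -1.77
i=2: S_2 = -5.34 + 3.57*2 = 1.8
i=3: S_3 = -5.34 + 3.57*3 = 5.37
The first 4 terms are: [-5.34, -1.77, 1.8, 5.37]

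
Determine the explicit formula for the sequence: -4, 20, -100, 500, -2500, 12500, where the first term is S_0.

Check ratios: 20 / -4 = -5.0
Common ratio r = -5.
First term a = -4.
Formula: S_i = -4 * (-5)^i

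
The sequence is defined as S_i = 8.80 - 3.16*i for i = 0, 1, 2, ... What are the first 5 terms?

This is an arithmetic sequence.
i=0: S_0 = 8.8 + -3.16*0 = 8.8
i=1: S_1 = 8.8 + -3.16*1 = 5.64
i=2: S_2 = 8.8 + -3.16*2 = 2.48
i=3: S_3 = 8.8 + -3.16*3 = -0.68
i=4: S_4 = 8.8 + -3.16*4 = -3.84
The first 5 terms are: [8.8, 5.64, 2.48, -0.68, -3.84]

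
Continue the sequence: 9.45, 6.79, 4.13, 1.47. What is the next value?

Differences: 6.79 - 9.45 = -2.66
This is an arithmetic sequence with common difference d = -2.66.
Next term = 1.47 + -2.66 = -1.19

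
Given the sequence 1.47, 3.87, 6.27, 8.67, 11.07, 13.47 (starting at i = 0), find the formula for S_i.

Check differences: 3.87 - 1.47 = 2.4
6.27 - 3.87 = 2.4
Common difference d = 2.4.
First term a = 1.47.
Formula: S_i = 1.47 + 2.40*i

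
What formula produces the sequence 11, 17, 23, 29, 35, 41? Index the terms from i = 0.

Check differences: 17 - 11 = 6
23 - 17 = 6
Common difference d = 6.
First term a = 11.
Formula: S_i = 11 + 6*i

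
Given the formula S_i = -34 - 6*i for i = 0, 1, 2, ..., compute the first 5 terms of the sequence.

This is an arithmetic sequence.
i=0: S_0 = -34 + -6*0 = -34
i=1: S_1 = -34 + -6*1 = -40
i=2: S_2 = -34 + -6*2 = -46
i=3: S_3 = -34 + -6*3 = -52
i=4: S_4 = -34 + -6*4 = -58
The first 5 terms are: [-34, -40, -46, -52, -58]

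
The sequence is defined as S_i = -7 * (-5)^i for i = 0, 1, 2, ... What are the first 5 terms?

This is a geometric sequence.
i=0: S_0 = -7 * (-5)^0 = -7
i=1: S_1 = -7 * (-5)^1 = 35
i=2: S_2 = -7 * (-5)^2 = -175
i=3: S_3 = -7 * (-5)^3 = 875
i=4: S_4 = -7 * (-5)^4 = -4375
The first 5 terms are: [-7, 35, -175, 875, -4375]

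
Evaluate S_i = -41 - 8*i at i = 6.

S_6 = -41 + -8*6 = -41 + -48 = -89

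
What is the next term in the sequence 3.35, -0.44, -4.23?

Differences: -0.44 - 3.35 = -3.79
This is an arithmetic sequence with common difference d = -3.79.
Next term = -4.23 + -3.79 = -8.02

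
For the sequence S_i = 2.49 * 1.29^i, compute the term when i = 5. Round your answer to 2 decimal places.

S_5 = 2.49 * 1.29^5 ≈ 2.49 * 3.5723 ≈ 8.9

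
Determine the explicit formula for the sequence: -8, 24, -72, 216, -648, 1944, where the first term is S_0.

Check ratios: 24 / -8 = -3.0
Common ratio r = -3.
First term a = -8.
Formula: S_i = -8 * (-3)^i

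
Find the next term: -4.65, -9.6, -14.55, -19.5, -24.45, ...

Differences: -9.6 - -4.65 = -4.95
This is an arithmetic sequence with common difference d = -4.95.
Next term = -24.45 + -4.95 = -29.4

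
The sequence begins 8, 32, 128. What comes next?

Ratios: 32 / 8 = 4.0
This is a geometric sequence with common ratio r = 4.
Next term = 128 * 4 = 512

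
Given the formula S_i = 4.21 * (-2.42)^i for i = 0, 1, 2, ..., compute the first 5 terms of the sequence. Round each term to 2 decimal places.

This is a geometric sequence.
i=0: S_0 = 4.21 * (-2.42)^0 = 4.21
i=1: S_1 = 4.21 * (-2.42)^1 ≈ -10.19
i=2: S_2 = 4.21 * (-2.42)^2 ≈ 24.66
i=3: S_3 = 4.21 * (-2.42)^3 ≈ -59.67
i=4: S_4 = 4.21 * (-2.42)^4 ≈ 144.39
The first 5 terms are: [4.21, -10.19, 24.66, -59.67, 144.39]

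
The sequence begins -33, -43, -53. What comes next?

Differences: -43 - -33 = -10
This is an arithmetic sequence with common difference d = -10.
Next term = -53 + -10 = -63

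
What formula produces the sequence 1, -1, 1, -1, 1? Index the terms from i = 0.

Check ratios: -1 / 1 = -1.0
Common ratio r = -1.
First term a = 1.
Formula: S_i = 1 * (-1)^i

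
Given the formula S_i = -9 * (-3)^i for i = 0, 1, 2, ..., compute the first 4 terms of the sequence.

This is a geometric sequence.
i=0: S_0 = -9 * (-3)^0 = -9
i=1: S_1 = -9 * (-3)^1 = 27
i=2: S_2 = -9 * (-3)^2 = -81
i=3: S_3 = -9 * (-3)^3 = 243
The first 4 terms are: [-9, 27, -81, 243]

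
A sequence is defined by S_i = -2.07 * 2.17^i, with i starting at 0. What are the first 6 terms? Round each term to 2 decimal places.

This is a geometric sequence.
i=0: S_0 = -2.07 * 2.17^0 = -2.07
i=1: S_1 = -2.07 * 2.17^1 ≈ -4.49
i=2: S_2 = -2.07 * 2.17^2 ≈ -9.75
i=3: S_3 = -2.07 * 2.17^3 ≈ -21.15
i=4: S_4 = -2.07 * 2.17^4 ≈ -45.9
i=5: S_5 = -2.07 * 2.17^5 ≈ -99.6
The first 6 terms are: [-2.07, -4.49, -9.75, -21.15, -45.9, -99.6]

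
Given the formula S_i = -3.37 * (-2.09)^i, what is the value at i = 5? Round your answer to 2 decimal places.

S_5 = -3.37 * (-2.09)^5 ≈ -3.37 * -39.8778 ≈ 134.39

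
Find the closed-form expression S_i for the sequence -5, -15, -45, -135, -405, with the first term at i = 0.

Check ratios: -15 / -5 = 3.0
Common ratio r = 3.
First term a = -5.
Formula: S_i = -5 * 3^i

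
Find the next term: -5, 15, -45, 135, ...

Ratios: 15 / -5 = -3.0
This is a geometric sequence with common ratio r = -3.
Next term = 135 * -3 = -405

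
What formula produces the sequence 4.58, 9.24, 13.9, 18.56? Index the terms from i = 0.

Check differences: 9.24 - 4.58 = 4.66
13.9 - 9.24 = 4.66
Common difference d = 4.66.
First term a = 4.58.
Formula: S_i = 4.58 + 4.66*i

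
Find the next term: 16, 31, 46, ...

Differences: 31 - 16 = 15
This is an arithmetic sequence with common difference d = 15.
Next term = 46 + 15 = 61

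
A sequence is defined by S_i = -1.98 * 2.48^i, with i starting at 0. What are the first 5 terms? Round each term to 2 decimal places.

This is a geometric sequence.
i=0: S_0 = -1.98 * 2.48^0 = -1.98
i=1: S_1 = -1.98 * 2.48^1 ≈ -4.91
i=2: S_2 = -1.98 * 2.48^2 ≈ -12.18
i=3: S_3 = -1.98 * 2.48^3 ≈ -30.2
i=4: S_4 = -1.98 * 2.48^4 ≈ -74.9
The first 5 terms are: [-1.98, -4.91, -12.18, -30.2, -74.9]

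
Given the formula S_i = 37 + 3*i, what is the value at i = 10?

S_10 = 37 + 3*10 = 37 + 30 = 67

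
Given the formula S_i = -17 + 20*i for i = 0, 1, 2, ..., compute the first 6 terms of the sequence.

This is an arithmetic sequence.
i=0: S_0 = -17 + 20*0 = -17
i=1: S_1 = -17 + 20*1 = 3
i=2: S_2 = -17 + 20*2 = 23
i=3: S_3 = -17 + 20*3 = 43
i=4: S_4 = -17 + 20*4 = 63
i=5: S_5 = -17 + 20*5 = 83
The first 6 terms are: [-17, 3, 23, 43, 63, 83]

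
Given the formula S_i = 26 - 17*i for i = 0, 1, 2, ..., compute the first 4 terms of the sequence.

This is an arithmetic sequence.
i=0: S_0 = 26 + -17*0 = 26
i=1: S_1 = 26 + -17*1 = 9
i=2: S_2 = 26 + -17*2 = -8
i=3: S_3 = 26 + -17*3 = -25
The first 4 terms are: [26, 9, -8, -25]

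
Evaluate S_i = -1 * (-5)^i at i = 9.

S_9 = -1 * (-5)^9 = -1 * -1953125 = 1953125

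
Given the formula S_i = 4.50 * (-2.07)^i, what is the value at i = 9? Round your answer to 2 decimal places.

S_9 = 4.5 * (-2.07)^9 ≈ 4.5 * -697.8034 ≈ -3140.12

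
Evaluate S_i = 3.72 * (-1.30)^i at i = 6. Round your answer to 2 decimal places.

S_6 = 3.72 * (-1.3)^6 ≈ 3.72 * 4.8268 ≈ 17.96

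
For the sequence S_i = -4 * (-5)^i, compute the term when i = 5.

S_5 = -4 * (-5)^5 = -4 * -3125 = 12500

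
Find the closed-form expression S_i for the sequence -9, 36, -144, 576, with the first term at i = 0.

Check ratios: 36 / -9 = -4.0
Common ratio r = -4.
First term a = -9.
Formula: S_i = -9 * (-4)^i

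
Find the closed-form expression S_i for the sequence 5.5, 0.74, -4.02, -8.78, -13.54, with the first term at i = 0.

Check differences: 0.74 - 5.5 = -4.76
-4.02 - 0.74 = -4.76
Common difference d = -4.76.
First term a = 5.5.
Formula: S_i = 5.50 - 4.76*i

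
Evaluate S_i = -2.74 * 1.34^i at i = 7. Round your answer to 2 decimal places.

S_7 = -2.74 * 1.34^7 ≈ -2.74 * 7.7577 ≈ -21.26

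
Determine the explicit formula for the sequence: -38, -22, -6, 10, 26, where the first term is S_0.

Check differences: -22 - -38 = 16
-6 - -22 = 16
Common difference d = 16.
First term a = -38.
Formula: S_i = -38 + 16*i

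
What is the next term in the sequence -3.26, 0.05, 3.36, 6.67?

Differences: 0.05 - -3.26 = 3.31
This is an arithmetic sequence with common difference d = 3.31.
Next term = 6.67 + 3.31 = 9.98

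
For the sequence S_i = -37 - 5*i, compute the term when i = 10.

S_10 = -37 + -5*10 = -37 + -50 = -87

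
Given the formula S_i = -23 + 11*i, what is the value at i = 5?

S_5 = -23 + 11*5 = -23 + 55 = 32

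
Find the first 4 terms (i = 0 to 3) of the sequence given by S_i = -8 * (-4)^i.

This is a geometric sequence.
i=0: S_0 = -8 * (-4)^0 = -8
i=1: S_1 = -8 * (-4)^1 = 32
i=2: S_2 = -8 * (-4)^2 = -128
i=3: S_3 = -8 * (-4)^3 = 512
The first 4 terms are: [-8, 32, -128, 512]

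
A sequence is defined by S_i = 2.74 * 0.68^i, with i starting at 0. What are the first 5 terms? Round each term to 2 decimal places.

This is a geometric sequence.
i=0: S_0 = 2.74 * 0.68^0 = 2.74
i=1: S_1 = 2.74 * 0.68^1 ≈ 1.86
i=2: S_2 = 2.74 * 0.68^2 ≈ 1.27
i=3: S_3 = 2.74 * 0.68^3 ≈ 0.86
i=4: S_4 = 2.74 * 0.68^4 ≈ 0.59
The first 5 terms are: [2.74, 1.86, 1.27, 0.86, 0.59]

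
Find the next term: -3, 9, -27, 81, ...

Ratios: 9 / -3 = -3.0
This is a geometric sequence with common ratio r = -3.
Next term = 81 * -3 = -243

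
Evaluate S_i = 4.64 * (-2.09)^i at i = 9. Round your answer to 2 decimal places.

S_9 = 4.64 * (-2.09)^9 ≈ 4.64 * -760.8807 ≈ -3530.49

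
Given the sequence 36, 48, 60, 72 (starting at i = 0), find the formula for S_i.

Check differences: 48 - 36 = 12
60 - 48 = 12
Common difference d = 12.
First term a = 36.
Formula: S_i = 36 + 12*i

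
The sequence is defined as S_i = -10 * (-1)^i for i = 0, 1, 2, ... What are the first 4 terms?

This is a geometric sequence.
i=0: S_0 = -10 * (-1)^0 = -10
i=1: S_1 = -10 * (-1)^1 = 10
i=2: S_2 = -10 * (-1)^2 = -10
i=3: S_3 = -10 * (-1)^3 = 10
The first 4 terms are: [-10, 10, -10, 10]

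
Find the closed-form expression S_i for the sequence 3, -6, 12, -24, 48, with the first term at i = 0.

Check ratios: -6 / 3 = -2.0
Common ratio r = -2.
First term a = 3.
Formula: S_i = 3 * (-2)^i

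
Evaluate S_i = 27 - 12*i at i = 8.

S_8 = 27 + -12*8 = 27 + -96 = -69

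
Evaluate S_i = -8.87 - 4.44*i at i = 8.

S_8 = -8.87 + -4.44*8 = -8.87 + -35.52 = -44.39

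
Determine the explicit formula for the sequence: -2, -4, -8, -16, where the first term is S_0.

Check ratios: -4 / -2 = 2.0
Common ratio r = 2.
First term a = -2.
Formula: S_i = -2 * 2^i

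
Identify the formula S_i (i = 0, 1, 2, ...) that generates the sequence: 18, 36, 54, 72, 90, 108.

Check differences: 36 - 18 = 18
54 - 36 = 18
Common difference d = 18.
First term a = 18.
Formula: S_i = 18 + 18*i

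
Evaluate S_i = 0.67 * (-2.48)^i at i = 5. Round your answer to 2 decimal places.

S_5 = 0.67 * (-2.48)^5 ≈ 0.67 * -93.812 ≈ -62.85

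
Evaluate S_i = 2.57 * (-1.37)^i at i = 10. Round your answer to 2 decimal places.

S_10 = 2.57 * (-1.37)^10 ≈ 2.57 * 23.2919 ≈ 59.86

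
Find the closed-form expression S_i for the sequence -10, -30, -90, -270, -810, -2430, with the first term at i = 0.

Check ratios: -30 / -10 = 3.0
Common ratio r = 3.
First term a = -10.
Formula: S_i = -10 * 3^i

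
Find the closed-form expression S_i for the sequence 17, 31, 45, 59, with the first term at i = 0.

Check differences: 31 - 17 = 14
45 - 31 = 14
Common difference d = 14.
First term a = 17.
Formula: S_i = 17 + 14*i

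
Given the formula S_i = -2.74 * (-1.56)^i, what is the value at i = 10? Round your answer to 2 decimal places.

S_10 = -2.74 * (-1.56)^10 ≈ -2.74 * 85.3583 ≈ -233.88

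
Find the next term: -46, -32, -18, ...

Differences: -32 - -46 = 14
This is an arithmetic sequence with common difference d = 14.
Next term = -18 + 14 = -4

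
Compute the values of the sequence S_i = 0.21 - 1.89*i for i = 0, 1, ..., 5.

This is an arithmetic sequence.
i=0: S_0 = 0.21 + -1.89*0 = 0.21
i=1: S_1 = 0.21 + -1.89*1 = -1.68
i=2: S_2 = 0.21 + -1.89*2 = -3.57
i=3: S_3 = 0.21 + -1.89*3 = -5.46
i=4: S_4 = 0.21 + -1.89*4 = -7.35
i=5: S_5 = 0.21 + -1.89*5 = -9.24
The first 6 terms are: [0.21, -1.68, -3.57, -5.46, -7.35, -9.24]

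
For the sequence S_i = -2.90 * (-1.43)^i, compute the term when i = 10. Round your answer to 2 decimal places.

S_10 = -2.9 * (-1.43)^10 ≈ -2.9 * 35.7569 ≈ -103.7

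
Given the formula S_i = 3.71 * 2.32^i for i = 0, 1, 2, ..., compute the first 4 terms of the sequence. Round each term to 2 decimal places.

This is a geometric sequence.
i=0: S_0 = 3.71 * 2.32^0 = 3.71
i=1: S_1 = 3.71 * 2.32^1 ≈ 8.61
i=2: S_2 = 3.71 * 2.32^2 ≈ 19.97
i=3: S_3 = 3.71 * 2.32^3 ≈ 46.33
The first 4 terms are: [3.71, 8.61, 19.97, 46.33]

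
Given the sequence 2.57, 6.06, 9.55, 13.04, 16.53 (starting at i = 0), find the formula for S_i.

Check differences: 6.06 - 2.57 = 3.49
9.55 - 6.06 = 3.49
Common difference d = 3.49.
First term a = 2.57.
Formula: S_i = 2.57 + 3.49*i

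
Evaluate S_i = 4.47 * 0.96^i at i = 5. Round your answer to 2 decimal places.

S_5 = 4.47 * 0.96^5 ≈ 4.47 * 0.8154 ≈ 3.64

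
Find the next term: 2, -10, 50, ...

Ratios: -10 / 2 = -5.0
This is a geometric sequence with common ratio r = -5.
Next term = 50 * -5 = -250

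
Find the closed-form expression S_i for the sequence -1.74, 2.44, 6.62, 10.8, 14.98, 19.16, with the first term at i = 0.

Check differences: 2.44 - -1.74 = 4.18
6.62 - 2.44 = 4.18
Common difference d = 4.18.
First term a = -1.74.
Formula: S_i = -1.74 + 4.18*i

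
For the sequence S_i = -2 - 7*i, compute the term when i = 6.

S_6 = -2 + -7*6 = -2 + -42 = -44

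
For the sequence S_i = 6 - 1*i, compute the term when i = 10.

S_10 = 6 + -1*10 = 6 + -10 = -4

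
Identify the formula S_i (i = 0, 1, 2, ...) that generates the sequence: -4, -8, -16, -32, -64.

Check ratios: -8 / -4 = 2.0
Common ratio r = 2.
First term a = -4.
Formula: S_i = -4 * 2^i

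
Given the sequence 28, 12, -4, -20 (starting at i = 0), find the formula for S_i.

Check differences: 12 - 28 = -16
-4 - 12 = -16
Common difference d = -16.
First term a = 28.
Formula: S_i = 28 - 16*i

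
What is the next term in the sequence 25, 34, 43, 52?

Differences: 34 - 25 = 9
This is an arithmetic sequence with common difference d = 9.
Next term = 52 + 9 = 61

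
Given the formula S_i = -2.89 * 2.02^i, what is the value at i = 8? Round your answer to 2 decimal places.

S_8 = -2.89 * 2.02^8 ≈ -2.89 * 277.2113 ≈ -801.14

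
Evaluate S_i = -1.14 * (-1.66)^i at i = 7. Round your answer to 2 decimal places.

S_7 = -1.14 * (-1.66)^7 ≈ -1.14 * -34.7341 ≈ 39.6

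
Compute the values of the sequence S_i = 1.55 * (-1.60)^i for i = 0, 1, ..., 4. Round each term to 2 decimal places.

This is a geometric sequence.
i=0: S_0 = 1.55 * (-1.6)^0 = 1.55
i=1: S_1 = 1.55 * (-1.6)^1 = -2.48
i=2: S_2 = 1.55 * (-1.6)^2 ≈ 3.97
i=3: S_3 = 1.55 * (-1.6)^3 ≈ -6.35
i=4: S_4 = 1.55 * (-1.6)^4 ≈ 10.16
The first 5 terms are: [1.55, -2.48, 3.97, -6.35, 10.16]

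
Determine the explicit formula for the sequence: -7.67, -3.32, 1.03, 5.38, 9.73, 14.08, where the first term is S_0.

Check differences: -3.32 - -7.67 = 4.35
1.03 - -3.32 = 4.35
Common difference d = 4.35.
First term a = -7.67.
Formula: S_i = -7.67 + 4.35*i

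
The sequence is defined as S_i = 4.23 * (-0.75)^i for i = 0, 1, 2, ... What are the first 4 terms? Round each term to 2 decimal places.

This is a geometric sequence.
i=0: S_0 = 4.23 * (-0.75)^0 = 4.23
i=1: S_1 = 4.23 * (-0.75)^1 ≈ -3.17
i=2: S_2 = 4.23 * (-0.75)^2 ≈ 2.38
i=3: S_3 = 4.23 * (-0.75)^3 ≈ -1.78
The first 4 terms are: [4.23, -3.17, 2.38, -1.78]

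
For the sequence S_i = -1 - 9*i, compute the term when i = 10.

S_10 = -1 + -9*10 = -1 + -90 = -91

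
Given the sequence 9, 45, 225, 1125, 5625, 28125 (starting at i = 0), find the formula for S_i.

Check ratios: 45 / 9 = 5.0
Common ratio r = 5.
First term a = 9.
Formula: S_i = 9 * 5^i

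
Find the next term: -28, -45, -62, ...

Differences: -45 - -28 = -17
This is an arithmetic sequence with common difference d = -17.
Next term = -62 + -17 = -79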